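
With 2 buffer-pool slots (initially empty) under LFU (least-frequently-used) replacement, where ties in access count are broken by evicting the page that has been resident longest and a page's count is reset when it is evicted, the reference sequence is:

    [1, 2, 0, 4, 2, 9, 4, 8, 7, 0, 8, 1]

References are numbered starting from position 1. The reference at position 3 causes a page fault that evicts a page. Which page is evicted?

pos 1: 1 -> miss, frames (1)
pos 2: 2 -> miss, frames (1 2)
pos 3: 0 -> miss, evict 1, frames (2 0)
At position 3, page 1 is evicted.

1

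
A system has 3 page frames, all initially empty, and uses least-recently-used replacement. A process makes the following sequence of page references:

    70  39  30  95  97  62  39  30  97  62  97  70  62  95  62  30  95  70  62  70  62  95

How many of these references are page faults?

15

70 → fault, frames [70]
39 → fault, frames [70, 39]
30 → fault, frames [70, 39, 30]
95 → fault, evict 70, frames [39, 30, 95]
97 → fault, evict 39, frames [30, 95, 97]
62 → fault, evict 30, frames [95, 97, 62]
39 → fault, evict 95, frames [97, 62, 39]
30 → fault, evict 97, frames [62, 39, 30]
97 → fault, evict 62, frames [39, 30, 97]
62 → fault, evict 39, frames [30, 97, 62]
97 → hit
70 → fault, evict 30, frames [62, 97, 70]
62 → hit
95 → fault, evict 97, frames [70, 62, 95]
62 → hit
30 → fault, evict 70, frames [95, 62, 30]
95 → hit
70 → fault, evict 62, frames [30, 95, 70]
62 → fault, evict 30, frames [95, 70, 62]
70 → hit
62 → hit
95 → hit
Page faults: 15.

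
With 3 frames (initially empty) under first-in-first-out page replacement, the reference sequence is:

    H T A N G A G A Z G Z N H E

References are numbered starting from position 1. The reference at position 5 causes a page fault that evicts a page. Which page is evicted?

T

pos 1: H -> miss, frames (H)
pos 2: T -> miss, frames (H T)
pos 3: A -> miss, frames (H T A)
pos 4: N -> miss, evict H, frames (T A N)
pos 5: G -> miss, evict T, frames (A N G)
At position 5, page T is evicted.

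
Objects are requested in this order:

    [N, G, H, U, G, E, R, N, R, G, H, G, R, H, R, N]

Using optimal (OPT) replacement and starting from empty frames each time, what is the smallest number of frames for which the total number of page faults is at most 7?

f=1: 16 faults
f=2: 11 faults
f=3: 8 faults
f=4: 6 faults
f=5: 6 faults
f=6: 6 faults
Smallest f with faults ≤ 7 is 4.

4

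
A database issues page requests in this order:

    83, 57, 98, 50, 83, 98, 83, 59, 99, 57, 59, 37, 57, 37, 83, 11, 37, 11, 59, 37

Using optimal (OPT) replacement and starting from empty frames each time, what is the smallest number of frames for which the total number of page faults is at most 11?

f=1: 20 faults
f=2: 12 faults
f=3: 10 faults
f=4: 8 faults
f=5: 8 faults
f=6: 8 faults
f=7: 8 faults
f=8: 8 faults
Smallest f with faults ≤ 11 is 3.

3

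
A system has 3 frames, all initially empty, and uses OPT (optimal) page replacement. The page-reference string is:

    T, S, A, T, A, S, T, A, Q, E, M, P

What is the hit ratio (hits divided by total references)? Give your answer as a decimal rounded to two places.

T: miss, frames [T]
S: miss, frames [T, S]
A: miss, frames [T, S, A]
T: hit
A: hit
S: hit
T: hit
A: hit
Q: miss, evict A, frames [T, S, Q]
E: miss, evict Q, frames [T, S, E]
M: miss, evict E, frames [T, S, M]
P: miss, evict M, frames [T, S, P]
Hits: 5 of 12 references → 5/12 = 0.4167.

0.42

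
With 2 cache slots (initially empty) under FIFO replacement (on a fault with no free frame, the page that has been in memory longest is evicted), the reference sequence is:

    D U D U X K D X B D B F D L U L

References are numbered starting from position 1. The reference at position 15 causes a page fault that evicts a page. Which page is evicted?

pos 1: D → miss, frames {D}
pos 2: U → miss, frames {D,U}
pos 3: D → hit
pos 4: U → hit
pos 5: X → miss, evict D, frames {U,X}
pos 6: K → miss, evict U, frames {X,K}
pos 7: D → miss, evict X, frames {K,D}
pos 8: X → miss, evict K, frames {D,X}
pos 9: B → miss, evict D, frames {X,B}
pos 10: D → miss, evict X, frames {B,D}
pos 11: B → hit
pos 12: F → miss, evict B, frames {D,F}
pos 13: D → hit
pos 14: L → miss, evict D, frames {F,L}
pos 15: U → miss, evict F, frames {L,U}
At position 15, page F is evicted.

F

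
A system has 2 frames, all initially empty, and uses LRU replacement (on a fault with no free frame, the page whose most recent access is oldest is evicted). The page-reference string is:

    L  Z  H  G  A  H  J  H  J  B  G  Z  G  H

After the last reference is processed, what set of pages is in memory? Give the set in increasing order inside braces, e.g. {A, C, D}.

{G, H}

L → miss, frames {L}
Z → miss, frames {L,Z}
H → miss, evict L, frames {Z,H}
G → miss, evict Z, frames {H,G}
A → miss, evict H, frames {G,A}
H → miss, evict G, frames {A,H}
J → miss, evict A, frames {H,J}
H → hit
J → hit
B → miss, evict H, frames {J,B}
G → miss, evict J, frames {B,G}
Z → miss, evict B, frames {G,Z}
G → hit
H → miss, evict Z, frames {G,H}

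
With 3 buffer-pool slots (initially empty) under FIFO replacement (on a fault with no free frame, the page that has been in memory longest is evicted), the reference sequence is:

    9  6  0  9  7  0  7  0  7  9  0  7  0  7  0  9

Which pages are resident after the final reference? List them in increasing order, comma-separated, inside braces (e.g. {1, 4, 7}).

{0, 7, 9}

9: fault, frames (9)
6: fault, frames (9 6)
0: fault, frames (9 6 0)
9: hit
7: fault, evict 9, frames (6 0 7)
0: hit
7: hit
0: hit
7: hit
9: fault, evict 6, frames (0 7 9)
0: hit
7: hit
0: hit
7: hit
0: hit
9: hit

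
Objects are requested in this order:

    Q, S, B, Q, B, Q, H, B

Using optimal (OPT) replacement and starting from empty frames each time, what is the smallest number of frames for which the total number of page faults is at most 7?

f=1: 8 faults
f=2: 4 faults
f=3: 4 faults
f=4: 4 faults
Smallest f with faults ≤ 7 is 2.

2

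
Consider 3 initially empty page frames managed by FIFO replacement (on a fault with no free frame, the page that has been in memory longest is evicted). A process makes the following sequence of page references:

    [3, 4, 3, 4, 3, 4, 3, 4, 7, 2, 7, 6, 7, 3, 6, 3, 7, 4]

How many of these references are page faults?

8

3 -> fault, frames (3)
4 -> fault, frames (3 4)
3 -> hit
4 -> hit
3 -> hit
4 -> hit
3 -> hit
4 -> hit
7 -> fault, frames (3 4 7)
2 -> fault, evict 3, frames (4 7 2)
7 -> hit
6 -> fault, evict 4, frames (7 2 6)
7 -> hit
3 -> fault, evict 7, frames (2 6 3)
6 -> hit
3 -> hit
7 -> fault, evict 2, frames (6 3 7)
4 -> fault, evict 6, frames (3 7 4)
Page faults: 8.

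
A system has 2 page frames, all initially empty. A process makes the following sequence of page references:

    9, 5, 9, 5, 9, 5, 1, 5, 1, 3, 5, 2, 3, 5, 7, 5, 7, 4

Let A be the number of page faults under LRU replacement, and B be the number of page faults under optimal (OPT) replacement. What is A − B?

Under LRU: F F . . . . F . . F F F F F F . . F → 10 faults.
Under OPT: F F . . . . F . . F . F . F F . . F → 8 faults.
A − B = 10 − 8 = 2.

2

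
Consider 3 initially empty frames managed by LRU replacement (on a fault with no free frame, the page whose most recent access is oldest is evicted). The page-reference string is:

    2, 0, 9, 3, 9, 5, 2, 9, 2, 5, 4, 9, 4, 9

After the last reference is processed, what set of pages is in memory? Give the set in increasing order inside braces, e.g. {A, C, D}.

{4, 5, 9}

2: miss, frames (2)
0: miss, frames (2 0)
9: miss, frames (2 0 9)
3: miss, evict 2, frames (0 9 3)
9: hit
5: miss, evict 0, frames (3 9 5)
2: miss, evict 3, frames (9 5 2)
9: hit
2: hit
5: hit
4: miss, evict 9, frames (2 5 4)
9: miss, evict 2, frames (5 4 9)
4: hit
9: hit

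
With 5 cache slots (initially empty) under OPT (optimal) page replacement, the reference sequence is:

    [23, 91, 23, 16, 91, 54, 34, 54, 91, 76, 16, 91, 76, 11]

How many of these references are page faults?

23: miss, frames {23}
91: miss, frames {23,91}
23: hit
16: miss, frames {23,91,16}
91: hit
54: miss, frames {23,91,16,54}
34: miss, frames {23,91,16,54,34}
54: hit
91: hit
76: miss, evict 34, frames {23,91,16,54,76}
16: hit
91: hit
76: hit
11: miss, evict 76, frames {23,91,16,54,11}
Page faults: 7.

7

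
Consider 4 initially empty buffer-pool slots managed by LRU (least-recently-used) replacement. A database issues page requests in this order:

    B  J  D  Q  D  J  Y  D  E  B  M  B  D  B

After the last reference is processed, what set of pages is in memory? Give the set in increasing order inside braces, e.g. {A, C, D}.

B: miss, frames {B}
J: miss, frames {B,J}
D: miss, frames {B,J,D}
Q: miss, frames {B,J,D,Q}
D: hit
J: hit
Y: miss, evict B, frames {Q,D,J,Y}
D: hit
E: miss, evict Q, frames {J,Y,D,E}
B: miss, evict J, frames {Y,D,E,B}
M: miss, evict Y, frames {D,E,B,M}
B: hit
D: hit
B: hit

{B, D, E, M}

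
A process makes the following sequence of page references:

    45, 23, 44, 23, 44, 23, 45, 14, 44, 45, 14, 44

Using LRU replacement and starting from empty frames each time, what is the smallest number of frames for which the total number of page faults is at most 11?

2

f=1: 12 faults
f=2: 9 faults
f=3: 5 faults
f=4: 4 faults
Smallest f with faults ≤ 11 is 2.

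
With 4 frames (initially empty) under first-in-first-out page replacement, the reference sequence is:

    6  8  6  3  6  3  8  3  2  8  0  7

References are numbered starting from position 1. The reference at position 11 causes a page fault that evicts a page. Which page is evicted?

pos 1: 6: fault, frames (6)
pos 2: 8: fault, frames (6 8)
pos 3: 6: hit
pos 4: 3: fault, frames (6 8 3)
pos 5: 6: hit
pos 6: 3: hit
pos 7: 8: hit
pos 8: 3: hit
pos 9: 2: fault, frames (6 8 3 2)
pos 10: 8: hit
pos 11: 0: fault, evict 6, frames (8 3 2 0)
At position 11, page 6 is evicted.

6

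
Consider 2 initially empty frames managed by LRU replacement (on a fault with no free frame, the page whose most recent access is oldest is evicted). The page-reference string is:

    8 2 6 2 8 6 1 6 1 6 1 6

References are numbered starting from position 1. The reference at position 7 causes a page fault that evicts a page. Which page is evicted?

8

pos 1: 8 -> miss, frames {8}
pos 2: 2 -> miss, frames {8,2}
pos 3: 6 -> miss, evict 8, frames {2,6}
pos 4: 2 -> hit
pos 5: 8 -> miss, evict 6, frames {2,8}
pos 6: 6 -> miss, evict 2, frames {8,6}
pos 7: 1 -> miss, evict 8, frames {6,1}
At position 7, page 8 is evicted.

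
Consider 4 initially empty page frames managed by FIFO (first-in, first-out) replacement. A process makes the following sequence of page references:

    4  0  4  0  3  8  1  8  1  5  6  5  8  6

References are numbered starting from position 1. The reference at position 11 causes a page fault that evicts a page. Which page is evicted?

pos 1: 4 -> miss, frames [4]
pos 2: 0 -> miss, frames [4, 0]
pos 3: 4 -> hit
pos 4: 0 -> hit
pos 5: 3 -> miss, frames [4, 0, 3]
pos 6: 8 -> miss, frames [4, 0, 3, 8]
pos 7: 1 -> miss, evict 4, frames [0, 3, 8, 1]
pos 8: 8 -> hit
pos 9: 1 -> hit
pos 10: 5 -> miss, evict 0, frames [3, 8, 1, 5]
pos 11: 6 -> miss, evict 3, frames [8, 1, 5, 6]
At position 11, page 3 is evicted.

3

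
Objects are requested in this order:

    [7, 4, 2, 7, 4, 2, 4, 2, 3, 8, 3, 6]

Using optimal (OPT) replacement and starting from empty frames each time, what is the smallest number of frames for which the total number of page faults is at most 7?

f=1: 12 faults
f=2: 7 faults
f=3: 6 faults
f=4: 6 faults
f=5: 6 faults
f=6: 6 faults
Smallest f with faults ≤ 7 is 2.

2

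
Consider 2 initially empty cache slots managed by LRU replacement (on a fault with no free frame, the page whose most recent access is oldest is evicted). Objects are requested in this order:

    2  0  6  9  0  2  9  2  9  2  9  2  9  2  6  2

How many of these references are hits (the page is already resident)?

2 -> miss, frames [2]
0 -> miss, frames [2, 0]
6 -> miss, evict 2, frames [0, 6]
9 -> miss, evict 0, frames [6, 9]
0 -> miss, evict 6, frames [9, 0]
2 -> miss, evict 9, frames [0, 2]
9 -> miss, evict 0, frames [2, 9]
2 -> hit
9 -> hit
2 -> hit
9 -> hit
2 -> hit
9 -> hit
2 -> hit
6 -> miss, evict 9, frames [2, 6]
2 -> hit
Hits: 8.

8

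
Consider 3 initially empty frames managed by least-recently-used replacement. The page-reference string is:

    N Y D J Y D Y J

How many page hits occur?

N: fault, frames [N]
Y: fault, frames [N, Y]
D: fault, frames [N, Y, D]
J: fault, evict N, frames [Y, D, J]
Y: hit
D: hit
Y: hit
J: hit
Hits: 4.

4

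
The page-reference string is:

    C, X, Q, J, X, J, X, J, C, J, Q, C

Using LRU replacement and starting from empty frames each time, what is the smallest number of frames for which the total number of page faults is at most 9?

f=1: 12 faults
f=2: 8 faults
f=3: 6 faults
f=4: 4 faults
Smallest f with faults ≤ 9 is 2.

2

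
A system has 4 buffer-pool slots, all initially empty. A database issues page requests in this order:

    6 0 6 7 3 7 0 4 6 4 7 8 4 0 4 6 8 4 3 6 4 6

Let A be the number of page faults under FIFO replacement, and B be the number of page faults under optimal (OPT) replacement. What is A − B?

Under FIFO: F F . F F . . F F . . F . F . . . . F . F F → 11 faults.
Under OPT: F F . F F . . F . . . F . . . . . . F . . . → 7 faults.
A − B = 11 − 7 = 4.

4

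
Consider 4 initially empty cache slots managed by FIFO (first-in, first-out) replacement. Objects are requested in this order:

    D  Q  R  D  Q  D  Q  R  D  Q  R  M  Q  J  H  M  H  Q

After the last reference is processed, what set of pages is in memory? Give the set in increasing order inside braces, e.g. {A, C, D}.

D: miss, frames [D]
Q: miss, frames [D, Q]
R: miss, frames [D, Q, R]
D: hit
Q: hit
D: hit
Q: hit
R: hit
D: hit
Q: hit
R: hit
M: miss, frames [D, Q, R, M]
Q: hit
J: miss, evict D, frames [Q, R, M, J]
H: miss, evict Q, frames [R, M, J, H]
M: hit
H: hit
Q: miss, evict R, frames [M, J, H, Q]

{H, J, M, Q}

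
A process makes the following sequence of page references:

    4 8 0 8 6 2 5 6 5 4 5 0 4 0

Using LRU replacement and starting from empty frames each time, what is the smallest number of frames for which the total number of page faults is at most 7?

f=1: 14 faults
f=2: 10 faults
f=3: 8 faults
f=4: 8 faults
f=5: 8 faults
f=6: 6 faults
Smallest f with faults ≤ 7 is 6.

6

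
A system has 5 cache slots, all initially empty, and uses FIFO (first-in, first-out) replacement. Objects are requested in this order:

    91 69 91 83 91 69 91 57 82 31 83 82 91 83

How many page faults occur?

91: fault, frames [91]
69: fault, frames [91, 69]
91: hit
83: fault, frames [91, 69, 83]
91: hit
69: hit
91: hit
57: fault, frames [91, 69, 83, 57]
82: fault, frames [91, 69, 83, 57, 82]
31: fault, evict 91, frames [69, 83, 57, 82, 31]
83: hit
82: hit
91: fault, evict 69, frames [83, 57, 82, 31, 91]
83: hit
Page faults: 7.

7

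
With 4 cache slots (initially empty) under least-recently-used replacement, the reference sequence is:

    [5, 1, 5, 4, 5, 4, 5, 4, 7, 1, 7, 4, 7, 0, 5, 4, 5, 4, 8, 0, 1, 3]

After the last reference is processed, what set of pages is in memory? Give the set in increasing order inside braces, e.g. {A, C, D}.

{0, 1, 3, 8}

5 -> fault, frames {5}
1 -> fault, frames {5,1}
5 -> hit
4 -> fault, frames {1,5,4}
5 -> hit
4 -> hit
5 -> hit
4 -> hit
7 -> fault, frames {1,5,4,7}
1 -> hit
7 -> hit
4 -> hit
7 -> hit
0 -> fault, evict 5, frames {1,4,7,0}
5 -> fault, evict 1, frames {4,7,0,5}
4 -> hit
5 -> hit
4 -> hit
8 -> fault, evict 7, frames {0,5,4,8}
0 -> hit
1 -> fault, evict 5, frames {4,8,0,1}
3 -> fault, evict 4, frames {8,0,1,3}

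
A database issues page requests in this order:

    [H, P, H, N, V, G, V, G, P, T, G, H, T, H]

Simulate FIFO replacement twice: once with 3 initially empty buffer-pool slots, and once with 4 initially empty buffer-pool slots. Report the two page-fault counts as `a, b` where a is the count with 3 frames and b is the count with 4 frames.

3 frames: F F . F F F . . F F . F . . → 8 faults.
4 frames: F F . F F F . . . F . F . . → 7 faults.
7 < 8: adding a frame reduced faults, as is typical.

8, 7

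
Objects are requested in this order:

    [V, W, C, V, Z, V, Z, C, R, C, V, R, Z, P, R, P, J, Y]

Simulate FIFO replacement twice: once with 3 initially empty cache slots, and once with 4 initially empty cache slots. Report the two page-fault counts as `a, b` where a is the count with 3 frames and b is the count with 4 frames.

12, 9

3 frames: F F F . F F . . F F . . F F F . F F → 12 faults.
4 frames: F F F . F . . . F . F . . F . . F F → 9 faults.
9 < 12: adding a frame reduced faults, as is typical.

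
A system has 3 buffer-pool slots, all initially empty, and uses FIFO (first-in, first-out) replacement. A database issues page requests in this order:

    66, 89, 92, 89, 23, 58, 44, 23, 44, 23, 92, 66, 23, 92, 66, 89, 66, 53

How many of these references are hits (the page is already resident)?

7

66: miss, frames {66}
89: miss, frames {66,89}
92: miss, frames {66,89,92}
89: hit
23: miss, evict 66, frames {89,92,23}
58: miss, evict 89, frames {92,23,58}
44: miss, evict 92, frames {23,58,44}
23: hit
44: hit
23: hit
92: miss, evict 23, frames {58,44,92}
66: miss, evict 58, frames {44,92,66}
23: miss, evict 44, frames {92,66,23}
92: hit
66: hit
89: miss, evict 92, frames {66,23,89}
66: hit
53: miss, evict 66, frames {23,89,53}
Hits: 7.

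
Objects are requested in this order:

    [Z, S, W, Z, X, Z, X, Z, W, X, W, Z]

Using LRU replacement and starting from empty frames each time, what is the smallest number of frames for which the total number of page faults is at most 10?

f=1: 12 faults
f=2: 8 faults
f=3: 4 faults
f=4: 4 faults
Smallest f with faults ≤ 10 is 2.

2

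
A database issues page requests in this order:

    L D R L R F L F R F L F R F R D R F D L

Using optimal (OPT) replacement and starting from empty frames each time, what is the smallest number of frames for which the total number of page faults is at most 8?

f=1: 20 faults
f=2: 10 faults
f=3: 6 faults
f=4: 4 faults
Smallest f with faults ≤ 8 is 3.

3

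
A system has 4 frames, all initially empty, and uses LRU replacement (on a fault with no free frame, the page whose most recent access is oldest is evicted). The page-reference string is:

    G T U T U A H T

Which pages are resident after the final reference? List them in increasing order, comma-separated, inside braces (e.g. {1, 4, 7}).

{A, H, T, U}

G -> fault, frames {G}
T -> fault, frames {G,T}
U -> fault, frames {G,T,U}
T -> hit
U -> hit
A -> fault, frames {G,T,U,A}
H -> fault, evict G, frames {T,U,A,H}
T -> hit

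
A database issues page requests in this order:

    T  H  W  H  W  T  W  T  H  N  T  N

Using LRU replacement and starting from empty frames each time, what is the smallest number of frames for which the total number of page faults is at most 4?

3

f=1: 12 faults
f=2: 7 faults
f=3: 4 faults
f=4: 4 faults
Smallest f with faults ≤ 4 is 3.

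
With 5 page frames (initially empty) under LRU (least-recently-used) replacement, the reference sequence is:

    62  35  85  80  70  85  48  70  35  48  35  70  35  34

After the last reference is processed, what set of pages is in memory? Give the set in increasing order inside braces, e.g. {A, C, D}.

62: fault, frames {62}
35: fault, frames {62,35}
85: fault, frames {62,35,85}
80: fault, frames {62,35,85,80}
70: fault, frames {62,35,85,80,70}
85: hit
48: fault, evict 62, frames {35,80,70,85,48}
70: hit
35: hit
48: hit
35: hit
70: hit
35: hit
34: fault, evict 80, frames {85,48,70,35,34}

{34, 35, 48, 70, 85}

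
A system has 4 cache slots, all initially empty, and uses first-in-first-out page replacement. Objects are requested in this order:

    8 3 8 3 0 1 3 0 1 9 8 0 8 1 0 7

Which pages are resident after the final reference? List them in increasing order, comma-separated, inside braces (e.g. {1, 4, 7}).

8 → fault, frames (8)
3 → fault, frames (8 3)
8 → hit
3 → hit
0 → fault, frames (8 3 0)
1 → fault, frames (8 3 0 1)
3 → hit
0 → hit
1 → hit
9 → fault, evict 8, frames (3 0 1 9)
8 → fault, evict 3, frames (0 1 9 8)
0 → hit
8 → hit
1 → hit
0 → hit
7 → fault, evict 0, frames (1 9 8 7)

{1, 7, 8, 9}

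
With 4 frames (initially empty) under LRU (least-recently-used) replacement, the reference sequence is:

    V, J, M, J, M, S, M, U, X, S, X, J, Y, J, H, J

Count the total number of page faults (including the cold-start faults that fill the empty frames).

V → fault, frames [V]
J → fault, frames [V, J]
M → fault, frames [V, J, M]
J → hit
M → hit
S → fault, frames [V, J, M, S]
M → hit
U → fault, evict V, frames [J, S, M, U]
X → fault, evict J, frames [S, M, U, X]
S → hit
X → hit
J → fault, evict M, frames [U, S, X, J]
Y → fault, evict U, frames [S, X, J, Y]
J → hit
H → fault, evict S, frames [X, Y, J, H]
J → hit
Page faults: 9.

9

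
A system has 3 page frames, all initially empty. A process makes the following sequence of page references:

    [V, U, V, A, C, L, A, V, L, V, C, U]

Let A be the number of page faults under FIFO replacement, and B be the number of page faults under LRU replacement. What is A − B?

Under FIFO: F F . F F F . F . . . F → 7 faults.
Under LRU: F F . F F F . F . . F F → 8 faults.
A − B = 7 − 8 = -1.

-1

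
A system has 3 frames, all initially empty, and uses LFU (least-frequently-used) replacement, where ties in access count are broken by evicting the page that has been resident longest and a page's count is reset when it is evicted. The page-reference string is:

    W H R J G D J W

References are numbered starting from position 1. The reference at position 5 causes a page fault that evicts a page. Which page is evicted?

H

pos 1: W: miss, frames {W}
pos 2: H: miss, frames {W,H}
pos 3: R: miss, frames {W,H,R}
pos 4: J: miss, evict W, frames {H,R,J}
pos 5: G: miss, evict H, frames {R,J,G}
At position 5, page H is evicted.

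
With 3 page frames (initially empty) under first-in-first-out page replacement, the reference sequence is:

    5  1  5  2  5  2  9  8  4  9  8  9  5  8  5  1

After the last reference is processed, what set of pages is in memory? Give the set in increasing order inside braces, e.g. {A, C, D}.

5 -> miss, frames (5)
1 -> miss, frames (5 1)
5 -> hit
2 -> miss, frames (5 1 2)
5 -> hit
2 -> hit
9 -> miss, evict 5, frames (1 2 9)
8 -> miss, evict 1, frames (2 9 8)
4 -> miss, evict 2, frames (9 8 4)
9 -> hit
8 -> hit
9 -> hit
5 -> miss, evict 9, frames (8 4 5)
8 -> hit
5 -> hit
1 -> miss, evict 8, frames (4 5 1)

{1, 4, 5}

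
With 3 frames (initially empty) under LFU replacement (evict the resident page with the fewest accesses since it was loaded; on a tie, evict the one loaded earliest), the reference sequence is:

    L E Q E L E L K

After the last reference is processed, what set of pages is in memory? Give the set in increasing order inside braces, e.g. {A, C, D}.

L: fault, frames (L)
E: fault, frames (L E)
Q: fault, frames (L E Q)
E: hit
L: hit
E: hit
L: hit
K: fault, evict Q, frames (L E K)

{E, K, L}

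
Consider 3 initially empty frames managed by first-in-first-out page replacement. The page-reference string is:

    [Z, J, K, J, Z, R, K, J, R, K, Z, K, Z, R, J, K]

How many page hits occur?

9

Z: fault, frames [Z]
J: fault, frames [Z, J]
K: fault, frames [Z, J, K]
J: hit
Z: hit
R: fault, evict Z, frames [J, K, R]
K: hit
J: hit
R: hit
K: hit
Z: fault, evict J, frames [K, R, Z]
K: hit
Z: hit
R: hit
J: fault, evict K, frames [R, Z, J]
K: fault, evict R, frames [Z, J, K]
Hits: 9.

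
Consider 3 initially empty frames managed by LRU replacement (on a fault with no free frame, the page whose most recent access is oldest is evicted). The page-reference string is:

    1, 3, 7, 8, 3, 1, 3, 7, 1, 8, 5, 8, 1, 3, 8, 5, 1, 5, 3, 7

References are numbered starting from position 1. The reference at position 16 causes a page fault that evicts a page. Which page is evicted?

pos 1: 1 -> miss, frames {1}
pos 2: 3 -> miss, frames {1,3}
pos 3: 7 -> miss, frames {1,3,7}
pos 4: 8 -> miss, evict 1, frames {3,7,8}
pos 5: 3 -> hit
pos 6: 1 -> miss, evict 7, frames {8,3,1}
pos 7: 3 -> hit
pos 8: 7 -> miss, evict 8, frames {1,3,7}
pos 9: 1 -> hit
pos 10: 8 -> miss, evict 3, frames {7,1,8}
pos 11: 5 -> miss, evict 7, frames {1,8,5}
pos 12: 8 -> hit
pos 13: 1 -> hit
pos 14: 3 -> miss, evict 5, frames {8,1,3}
pos 15: 8 -> hit
pos 16: 5 -> miss, evict 1, frames {3,8,5}
At position 16, page 1 is evicted.

1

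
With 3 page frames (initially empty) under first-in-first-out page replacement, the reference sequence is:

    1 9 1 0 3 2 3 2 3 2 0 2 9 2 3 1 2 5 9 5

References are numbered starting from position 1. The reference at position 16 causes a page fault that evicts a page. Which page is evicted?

pos 1: 1 -> miss, frames [1]
pos 2: 9 -> miss, frames [1, 9]
pos 3: 1 -> hit
pos 4: 0 -> miss, frames [1, 9, 0]
pos 5: 3 -> miss, evict 1, frames [9, 0, 3]
pos 6: 2 -> miss, evict 9, frames [0, 3, 2]
pos 7: 3 -> hit
pos 8: 2 -> hit
pos 9: 3 -> hit
pos 10: 2 -> hit
pos 11: 0 -> hit
pos 12: 2 -> hit
pos 13: 9 -> miss, evict 0, frames [3, 2, 9]
pos 14: 2 -> hit
pos 15: 3 -> hit
pos 16: 1 -> miss, evict 3, frames [2, 9, 1]
At position 16, page 3 is evicted.

3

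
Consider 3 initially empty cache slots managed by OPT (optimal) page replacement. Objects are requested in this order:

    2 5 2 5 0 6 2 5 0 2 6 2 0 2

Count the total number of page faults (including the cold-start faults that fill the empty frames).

2: miss, frames (2)
5: miss, frames (2 5)
2: hit
5: hit
0: miss, frames (2 5 0)
6: miss, evict 0, frames (2 5 6)
2: hit
5: hit
0: miss, evict 5, frames (2 6 0)
2: hit
6: hit
2: hit
0: hit
2: hit
Page faults: 5.

5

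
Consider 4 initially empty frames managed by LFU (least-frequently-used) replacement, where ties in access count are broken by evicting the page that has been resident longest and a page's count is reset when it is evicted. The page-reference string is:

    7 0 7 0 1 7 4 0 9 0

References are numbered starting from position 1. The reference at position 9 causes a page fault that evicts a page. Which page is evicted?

pos 1: 7: fault, frames {7}
pos 2: 0: fault, frames {7,0}
pos 3: 7: hit
pos 4: 0: hit
pos 5: 1: fault, frames {7,0,1}
pos 6: 7: hit
pos 7: 4: fault, frames {7,0,1,4}
pos 8: 0: hit
pos 9: 9: fault, evict 1, frames {7,0,4,9}
At position 9, page 1 is evicted.

1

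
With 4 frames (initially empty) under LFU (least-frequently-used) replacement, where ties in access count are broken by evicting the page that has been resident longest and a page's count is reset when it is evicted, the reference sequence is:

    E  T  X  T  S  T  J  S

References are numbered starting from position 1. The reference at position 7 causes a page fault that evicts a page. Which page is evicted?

pos 1: E → fault, frames {E}
pos 2: T → fault, frames {E,T}
pos 3: X → fault, frames {E,T,X}
pos 4: T → hit
pos 5: S → fault, frames {E,T,X,S}
pos 6: T → hit
pos 7: J → fault, evict E, frames {T,X,S,J}
At position 7, page E is evicted.

E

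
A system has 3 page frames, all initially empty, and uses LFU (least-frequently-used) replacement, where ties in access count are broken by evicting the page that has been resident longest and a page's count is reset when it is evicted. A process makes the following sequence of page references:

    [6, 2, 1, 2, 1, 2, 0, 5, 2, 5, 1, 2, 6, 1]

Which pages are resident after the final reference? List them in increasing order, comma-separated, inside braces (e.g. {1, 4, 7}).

{1, 2, 6}

6 → fault, frames (6)
2 → fault, frames (6 2)
1 → fault, frames (6 2 1)
2 → hit
1 → hit
2 → hit
0 → fault, evict 6, frames (2 1 0)
5 → fault, evict 0, frames (2 1 5)
2 → hit
5 → hit
1 → hit
2 → hit
6 → fault, evict 5, frames (2 1 6)
1 → hit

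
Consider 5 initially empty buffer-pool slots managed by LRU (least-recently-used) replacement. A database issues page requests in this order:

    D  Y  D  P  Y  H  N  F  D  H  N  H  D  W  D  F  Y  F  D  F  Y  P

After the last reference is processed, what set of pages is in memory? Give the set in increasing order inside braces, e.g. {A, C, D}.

{D, F, P, W, Y}

D -> fault, frames (D)
Y -> fault, frames (D Y)
D -> hit
P -> fault, frames (Y D P)
Y -> hit
H -> fault, frames (D P Y H)
N -> fault, frames (D P Y H N)
F -> fault, evict D, frames (P Y H N F)
D -> fault, evict P, frames (Y H N F D)
H -> hit
N -> hit
H -> hit
D -> hit
W -> fault, evict Y, frames (F N H D W)
D -> hit
F -> hit
Y -> fault, evict N, frames (H W D F Y)
F -> hit
D -> hit
F -> hit
Y -> hit
P -> fault, evict H, frames (W D F Y P)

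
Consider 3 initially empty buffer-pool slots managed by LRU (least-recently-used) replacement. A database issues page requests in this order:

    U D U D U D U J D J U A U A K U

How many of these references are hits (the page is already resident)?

11

U: fault, frames {U}
D: fault, frames {U,D}
U: hit
D: hit
U: hit
D: hit
U: hit
J: fault, frames {D,U,J}
D: hit
J: hit
U: hit
A: fault, evict D, frames {J,U,A}
U: hit
A: hit
K: fault, evict J, frames {U,A,K}
U: hit
Hits: 11.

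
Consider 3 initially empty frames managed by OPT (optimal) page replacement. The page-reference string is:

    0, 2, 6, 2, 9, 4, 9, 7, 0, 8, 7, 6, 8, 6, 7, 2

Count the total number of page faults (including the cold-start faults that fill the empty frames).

9

0 → miss, frames [0]
2 → miss, frames [0, 2]
6 → miss, frames [0, 2, 6]
2 → hit
9 → miss, evict 2, frames [0, 6, 9]
4 → miss, evict 6, frames [0, 9, 4]
9 → hit
7 → miss, evict 4, frames [0, 9, 7]
0 → hit
8 → miss, evict 9, frames [0, 7, 8]
7 → hit
6 → miss, evict 0, frames [7, 8, 6]
8 → hit
6 → hit
7 → hit
2 → miss, evict 6, frames [7, 8, 2]
Page faults: 9.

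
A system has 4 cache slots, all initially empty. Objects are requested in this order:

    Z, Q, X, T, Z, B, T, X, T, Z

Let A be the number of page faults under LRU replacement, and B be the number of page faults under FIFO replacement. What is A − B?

-1

Under LRU: F F F F . F . . . . → 5 faults.
Under FIFO: F F F F . F . . . F → 6 faults.
A − B = 5 − 6 = -1.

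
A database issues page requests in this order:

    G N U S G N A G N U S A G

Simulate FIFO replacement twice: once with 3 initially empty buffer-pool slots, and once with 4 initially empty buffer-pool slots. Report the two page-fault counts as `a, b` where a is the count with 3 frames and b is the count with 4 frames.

10, 11

3 frames: F F F F F F F . . F F . F → 10 faults.
4 frames: F F F F . . F F F F F F F → 11 faults.
11 > 10: adding a frame increased faults — Belady's anomaly.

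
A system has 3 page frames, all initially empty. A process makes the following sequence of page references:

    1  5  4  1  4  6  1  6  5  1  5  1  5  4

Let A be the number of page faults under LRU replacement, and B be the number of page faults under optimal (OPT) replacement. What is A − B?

Under LRU: F F F . . F . . F . . . . F → 6 faults.
Under OPT: F F F . . F . . . . . . . F → 5 faults.
A − B = 6 − 5 = 1.

1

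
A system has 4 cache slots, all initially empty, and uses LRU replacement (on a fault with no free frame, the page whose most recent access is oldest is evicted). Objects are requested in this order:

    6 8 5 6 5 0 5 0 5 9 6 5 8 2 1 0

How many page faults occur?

6: fault, frames {6}
8: fault, frames {6,8}
5: fault, frames {6,8,5}
6: hit
5: hit
0: fault, frames {8,6,5,0}
5: hit
0: hit
5: hit
9: fault, evict 8, frames {6,0,5,9}
6: hit
5: hit
8: fault, evict 0, frames {9,6,5,8}
2: fault, evict 9, frames {6,5,8,2}
1: fault, evict 6, frames {5,8,2,1}
0: fault, evict 5, frames {8,2,1,0}
Page faults: 9.

9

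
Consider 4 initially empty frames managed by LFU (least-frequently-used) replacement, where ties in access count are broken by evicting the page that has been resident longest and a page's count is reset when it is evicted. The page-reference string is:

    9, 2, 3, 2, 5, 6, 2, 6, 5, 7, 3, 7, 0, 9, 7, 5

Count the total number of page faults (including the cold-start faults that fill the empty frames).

9 -> fault, frames (9)
2 -> fault, frames (9 2)
3 -> fault, frames (9 2 3)
2 -> hit
5 -> fault, frames (9 2 3 5)
6 -> fault, evict 9, frames (2 3 5 6)
2 -> hit
6 -> hit
5 -> hit
7 -> fault, evict 3, frames (2 5 6 7)
3 -> fault, evict 7, frames (2 5 6 3)
7 -> fault, evict 3, frames (2 5 6 7)
0 -> fault, evict 7, frames (2 5 6 0)
9 -> fault, evict 0, frames (2 5 6 9)
7 -> fault, evict 9, frames (2 5 6 7)
5 -> hit
Page faults: 11.

11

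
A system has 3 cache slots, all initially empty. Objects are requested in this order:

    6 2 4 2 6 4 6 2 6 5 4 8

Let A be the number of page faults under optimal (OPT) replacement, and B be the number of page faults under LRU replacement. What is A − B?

Under OPT: F F F . . . . . . F . F → 5 faults.
Under LRU: F F F . . . . . . F F F → 6 faults.
A − B = 5 − 6 = -1.

-1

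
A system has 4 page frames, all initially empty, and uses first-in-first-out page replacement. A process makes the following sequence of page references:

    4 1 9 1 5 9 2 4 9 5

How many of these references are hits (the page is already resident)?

4 → miss, frames {4}
1 → miss, frames {4,1}
9 → miss, frames {4,1,9}
1 → hit
5 → miss, frames {4,1,9,5}
9 → hit
2 → miss, evict 4, frames {1,9,5,2}
4 → miss, evict 1, frames {9,5,2,4}
9 → hit
5 → hit
Hits: 4.

4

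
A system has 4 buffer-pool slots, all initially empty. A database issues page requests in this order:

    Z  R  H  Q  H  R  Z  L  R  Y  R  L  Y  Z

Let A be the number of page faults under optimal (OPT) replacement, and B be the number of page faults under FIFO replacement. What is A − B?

-2

Under OPT: F F F F . . . F . F . . . . → 6 faults.
Under FIFO: F F F F . . . F . F F . . F → 8 faults.
A − B = 6 − 8 = -2.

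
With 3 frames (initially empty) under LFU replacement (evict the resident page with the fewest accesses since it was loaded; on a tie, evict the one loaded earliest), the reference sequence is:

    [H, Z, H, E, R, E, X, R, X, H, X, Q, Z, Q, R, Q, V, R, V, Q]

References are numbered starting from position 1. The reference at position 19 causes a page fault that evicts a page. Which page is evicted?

pos 1: H → miss, frames (H)
pos 2: Z → miss, frames (H Z)
pos 3: H → hit
pos 4: E → miss, frames (H Z E)
pos 5: R → miss, evict Z, frames (H E R)
pos 6: E → hit
pos 7: X → miss, evict R, frames (H E X)
pos 8: R → miss, evict X, frames (H E R)
pos 9: X → miss, evict R, frames (H E X)
pos 10: H → hit
pos 11: X → hit
pos 12: Q → miss, evict E, frames (H X Q)
pos 13: Z → miss, evict Q, frames (H X Z)
pos 14: Q → miss, evict Z, frames (H X Q)
pos 15: R → miss, evict Q, frames (H X R)
pos 16: Q → miss, evict R, frames (H X Q)
pos 17: V → miss, evict Q, frames (H X V)
pos 18: R → miss, evict V, frames (H X R)
pos 19: V → miss, evict R, frames (H X V)
At position 19, page R is evicted.

R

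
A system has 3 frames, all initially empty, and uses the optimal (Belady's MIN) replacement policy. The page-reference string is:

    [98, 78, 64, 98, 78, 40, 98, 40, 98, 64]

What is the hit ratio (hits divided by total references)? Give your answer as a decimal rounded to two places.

0.60

98: fault, frames [98]
78: fault, frames [98, 78]
64: fault, frames [98, 78, 64]
98: hit
78: hit
40: fault, evict 78, frames [98, 64, 40]
98: hit
40: hit
98: hit
64: hit
Hits: 6 of 10 references → 6/10 = 0.6000.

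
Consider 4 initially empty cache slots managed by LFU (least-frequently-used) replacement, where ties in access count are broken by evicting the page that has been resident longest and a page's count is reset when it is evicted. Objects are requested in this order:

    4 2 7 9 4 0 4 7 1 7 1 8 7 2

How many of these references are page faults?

8

4 → miss, frames {4}
2 → miss, frames {4,2}
7 → miss, frames {4,2,7}
9 → miss, frames {4,2,7,9}
4 → hit
0 → miss, evict 2, frames {4,7,9,0}
4 → hit
7 → hit
1 → miss, evict 9, frames {4,7,0,1}
7 → hit
1 → hit
8 → miss, evict 0, frames {4,7,1,8}
7 → hit
2 → miss, evict 8, frames {4,7,1,2}
Page faults: 8.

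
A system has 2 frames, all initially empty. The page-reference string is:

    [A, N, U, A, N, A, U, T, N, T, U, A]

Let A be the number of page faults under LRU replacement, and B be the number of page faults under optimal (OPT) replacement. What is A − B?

Under LRU: F F F F F . F F F . F F → 10 faults.
Under OPT: F F F . F . F F . . F F → 8 faults.
A − B = 10 − 8 = 2.

2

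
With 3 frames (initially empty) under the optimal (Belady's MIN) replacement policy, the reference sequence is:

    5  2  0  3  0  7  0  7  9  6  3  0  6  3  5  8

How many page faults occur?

5: miss, frames (5)
2: miss, frames (5 2)
0: miss, frames (5 2 0)
3: miss, evict 2, frames (5 0 3)
0: hit
7: miss, evict 5, frames (0 3 7)
0: hit
7: hit
9: miss, evict 7, frames (0 3 9)
6: miss, evict 9, frames (0 3 6)
3: hit
0: hit
6: hit
3: hit
5: miss, evict 6, frames (0 3 5)
8: miss, evict 5, frames (0 3 8)
Page faults: 9.

9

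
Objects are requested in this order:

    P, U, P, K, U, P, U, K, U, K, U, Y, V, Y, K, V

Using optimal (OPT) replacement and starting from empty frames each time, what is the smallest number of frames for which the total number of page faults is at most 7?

3

f=1: 16 faults
f=2: 8 faults
f=3: 5 faults
f=4: 5 faults
f=5: 5 faults
Smallest f with faults ≤ 7 is 3.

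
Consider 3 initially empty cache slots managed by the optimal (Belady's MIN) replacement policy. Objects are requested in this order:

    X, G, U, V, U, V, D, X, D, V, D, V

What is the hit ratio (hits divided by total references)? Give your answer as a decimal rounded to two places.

X -> miss, frames (X)
G -> miss, frames (X G)
U -> miss, frames (X G U)
V -> miss, evict G, frames (X U V)
U -> hit
V -> hit
D -> miss, evict U, frames (X V D)
X -> hit
D -> hit
V -> hit
D -> hit
V -> hit
Hits: 7 of 12 references → 7/12 = 0.5833.

0.58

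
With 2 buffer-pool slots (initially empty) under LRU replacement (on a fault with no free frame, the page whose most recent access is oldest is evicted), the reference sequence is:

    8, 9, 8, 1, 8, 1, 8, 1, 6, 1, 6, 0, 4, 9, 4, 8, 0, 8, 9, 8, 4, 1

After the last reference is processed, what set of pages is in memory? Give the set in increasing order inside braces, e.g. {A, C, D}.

8 -> miss, frames [8]
9 -> miss, frames [8, 9]
8 -> hit
1 -> miss, evict 9, frames [8, 1]
8 -> hit
1 -> hit
8 -> hit
1 -> hit
6 -> miss, evict 8, frames [1, 6]
1 -> hit
6 -> hit
0 -> miss, evict 1, frames [6, 0]
4 -> miss, evict 6, frames [0, 4]
9 -> miss, evict 0, frames [4, 9]
4 -> hit
8 -> miss, evict 9, frames [4, 8]
0 -> miss, evict 4, frames [8, 0]
8 -> hit
9 -> miss, evict 0, frames [8, 9]
8 -> hit
4 -> miss, evict 9, frames [8, 4]
1 -> miss, evict 8, frames [4, 1]

{1, 4}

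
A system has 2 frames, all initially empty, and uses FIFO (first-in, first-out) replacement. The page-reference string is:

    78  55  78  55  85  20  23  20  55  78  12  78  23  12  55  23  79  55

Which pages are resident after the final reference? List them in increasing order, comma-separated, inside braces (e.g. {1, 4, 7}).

78 -> miss, frames [78]
55 -> miss, frames [78, 55]
78 -> hit
55 -> hit
85 -> miss, evict 78, frames [55, 85]
20 -> miss, evict 55, frames [85, 20]
23 -> miss, evict 85, frames [20, 23]
20 -> hit
55 -> miss, evict 20, frames [23, 55]
78 -> miss, evict 23, frames [55, 78]
12 -> miss, evict 55, frames [78, 12]
78 -> hit
23 -> miss, evict 78, frames [12, 23]
12 -> hit
55 -> miss, evict 12, frames [23, 55]
23 -> hit
79 -> miss, evict 23, frames [55, 79]
55 -> hit

{55, 79}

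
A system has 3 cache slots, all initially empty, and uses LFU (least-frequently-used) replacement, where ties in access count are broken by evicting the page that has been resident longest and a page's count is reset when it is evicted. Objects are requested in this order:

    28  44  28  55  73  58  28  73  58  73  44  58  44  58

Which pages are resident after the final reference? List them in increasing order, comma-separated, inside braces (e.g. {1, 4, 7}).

{28, 58, 73}

28 → fault, frames [28]
44 → fault, frames [28, 44]
28 → hit
55 → fault, frames [28, 44, 55]
73 → fault, evict 44, frames [28, 55, 73]
58 → fault, evict 55, frames [28, 73, 58]
28 → hit
73 → hit
58 → hit
73 → hit
44 → fault, evict 58, frames [28, 73, 44]
58 → fault, evict 44, frames [28, 73, 58]
44 → fault, evict 58, frames [28, 73, 44]
58 → fault, evict 44, frames [28, 73, 58]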